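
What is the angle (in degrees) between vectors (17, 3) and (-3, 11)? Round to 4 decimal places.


dot = 17*-3 + 3*11 = -18
|u| = 17.2627, |v| = 11.4018
cos(angle) = -0.0915
angle = 95.2471 degrees

95.2471 degrees


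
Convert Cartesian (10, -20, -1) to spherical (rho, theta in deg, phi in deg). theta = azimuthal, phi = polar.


rho = sqrt(10^2 + (-20)^2 + (-1)^2) = 22.383
theta = atan2(-20, 10) = 296.5651 deg
phi = acos(-1/22.383) = 92.5606 deg

rho = 22.383, theta = 296.5651 deg, phi = 92.5606 deg


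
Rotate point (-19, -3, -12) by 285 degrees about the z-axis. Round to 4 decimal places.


x' = -19*cos(285) - -3*sin(285) = -7.8153
y' = -19*sin(285) + -3*cos(285) = 17.5761
z' = -12

(-7.8153, 17.5761, -12)


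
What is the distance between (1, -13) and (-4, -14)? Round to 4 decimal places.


d = sqrt((-4-1)^2 + (-14--13)^2) = 5.099

5.099


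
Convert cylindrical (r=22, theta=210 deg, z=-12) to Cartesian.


x = 22 * cos(210) = -19.0526
y = 22 * sin(210) = -11
z = -12

(-19.0526, -11, -12)


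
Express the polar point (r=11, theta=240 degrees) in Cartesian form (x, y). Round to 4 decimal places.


x = 11 * cos(240) = -5.5
y = 11 * sin(240) = -9.5263

(-5.5, -9.5263)


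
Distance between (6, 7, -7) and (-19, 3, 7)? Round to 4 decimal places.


d = sqrt((-19-6)^2 + (3-7)^2 + (7--7)^2) = 28.931

28.931


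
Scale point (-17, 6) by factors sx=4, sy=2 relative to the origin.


Scaling: (x*sx, y*sy) = (-17*4, 6*2) = (-68, 12)

(-68, 12)


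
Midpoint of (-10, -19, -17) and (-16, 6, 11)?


Midpoint = ((-10+-16)/2, (-19+6)/2, (-17+11)/2) = (-13, -6.5, -3)

(-13, -6.5, -3)


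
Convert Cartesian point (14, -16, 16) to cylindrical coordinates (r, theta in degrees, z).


r = sqrt(14^2 + (-16)^2) = 21.2603
theta = atan2(-16, 14) = 311.1859 deg
z = 16

r = 21.2603, theta = 311.1859 deg, z = 16


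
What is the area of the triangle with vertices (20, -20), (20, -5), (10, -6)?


Area = |x1(y2-y3) + x2(y3-y1) + x3(y1-y2)| / 2
= |20*(-5--6) + 20*(-6--20) + 10*(-20--5)| / 2
= 75

75


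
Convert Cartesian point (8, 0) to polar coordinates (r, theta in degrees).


r = sqrt(8^2 + 0^2) = 8
theta = atan2(0, 8) = 0 degrees

r = 8, theta = 0 degrees


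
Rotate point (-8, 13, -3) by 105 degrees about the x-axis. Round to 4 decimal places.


x' = -8
y' = 13*cos(105) - -3*sin(105) = -0.4669
z' = 13*sin(105) + -3*cos(105) = 13.3335

(-8, -0.4669, 13.3335)


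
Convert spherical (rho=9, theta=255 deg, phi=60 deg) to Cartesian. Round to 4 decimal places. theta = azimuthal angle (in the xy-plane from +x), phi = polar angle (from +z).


x = 9 * sin(60) * cos(255) = -2.0173
y = 9 * sin(60) * sin(255) = -7.5286
z = 9 * cos(60) = 4.5

(-2.0173, -7.5286, 4.5)


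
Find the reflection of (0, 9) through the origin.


Reflection through origin: (x, y) -> (-x, -y)
(0, 9) -> (0, -9)

(0, -9)


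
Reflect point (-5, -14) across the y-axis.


Reflection across y-axis: (x, y) -> (-x, y)
(-5, -14) -> (5, -14)

(5, -14)


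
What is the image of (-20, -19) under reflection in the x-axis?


Reflection across x-axis: (x, y) -> (x, -y)
(-20, -19) -> (-20, 19)

(-20, 19)


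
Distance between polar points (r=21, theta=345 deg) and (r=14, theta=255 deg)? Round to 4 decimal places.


d = sqrt(r1^2 + r2^2 - 2*r1*r2*cos(t2-t1))
d = sqrt(21^2 + 14^2 - 2*21*14*cos(255-345)) = 25.2389

25.2389


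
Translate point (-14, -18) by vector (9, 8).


Translation: (x+dx, y+dy) = (-14+9, -18+8) = (-5, -10)

(-5, -10)


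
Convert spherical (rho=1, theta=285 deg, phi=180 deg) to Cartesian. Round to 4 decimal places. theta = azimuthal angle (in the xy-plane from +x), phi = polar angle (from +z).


x = 1 * sin(180) * cos(285) = 0
y = 1 * sin(180) * sin(285) = 0
z = 1 * cos(180) = -1

(0, 0, -1)


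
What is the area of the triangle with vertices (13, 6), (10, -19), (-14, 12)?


Area = |x1(y2-y3) + x2(y3-y1) + x3(y1-y2)| / 2
= |13*(-19-12) + 10*(12-6) + -14*(6--19)| / 2
= 346.5

346.5


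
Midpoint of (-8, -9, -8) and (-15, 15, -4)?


Midpoint = ((-8+-15)/2, (-9+15)/2, (-8+-4)/2) = (-11.5, 3, -6)

(-11.5, 3, -6)


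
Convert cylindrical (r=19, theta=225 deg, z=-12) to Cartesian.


x = 19 * cos(225) = -13.435
y = 19 * sin(225) = -13.435
z = -12

(-13.435, -13.435, -12)


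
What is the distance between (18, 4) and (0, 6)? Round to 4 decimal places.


d = sqrt((0-18)^2 + (6-4)^2) = 18.1108

18.1108


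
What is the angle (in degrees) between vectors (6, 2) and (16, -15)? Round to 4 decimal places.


dot = 6*16 + 2*-15 = 66
|u| = 6.3246, |v| = 21.9317
cos(angle) = 0.4758
angle = 61.5873 degrees

61.5873 degrees


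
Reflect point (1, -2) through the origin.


Reflection through origin: (x, y) -> (-x, -y)
(1, -2) -> (-1, 2)

(-1, 2)


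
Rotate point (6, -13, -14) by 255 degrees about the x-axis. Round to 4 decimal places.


x' = 6
y' = -13*cos(255) - -14*sin(255) = -10.1583
z' = -13*sin(255) + -14*cos(255) = 16.1805

(6, -10.1583, 16.1805)


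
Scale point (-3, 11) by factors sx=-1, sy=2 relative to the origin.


Scaling: (x*sx, y*sy) = (-3*-1, 11*2) = (3, 22)

(3, 22)


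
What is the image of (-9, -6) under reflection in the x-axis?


Reflection across x-axis: (x, y) -> (x, -y)
(-9, -6) -> (-9, 6)

(-9, 6)


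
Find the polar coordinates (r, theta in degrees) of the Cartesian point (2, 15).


r = sqrt(2^2 + 15^2) = 15.1327
theta = atan2(15, 2) = 82.4054 degrees

r = 15.1327, theta = 82.4054 degrees


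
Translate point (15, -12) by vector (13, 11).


Translation: (x+dx, y+dy) = (15+13, -12+11) = (28, -1)

(28, -1)


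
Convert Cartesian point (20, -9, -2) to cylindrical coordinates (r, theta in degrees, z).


r = sqrt(20^2 + (-9)^2) = 21.9317
theta = atan2(-9, 20) = 335.7723 deg
z = -2

r = 21.9317, theta = 335.7723 deg, z = -2


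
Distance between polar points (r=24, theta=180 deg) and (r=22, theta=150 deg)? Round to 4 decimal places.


d = sqrt(r1^2 + r2^2 - 2*r1*r2*cos(t2-t1))
d = sqrt(24^2 + 22^2 - 2*24*22*cos(150-180)) = 12.0614

12.0614


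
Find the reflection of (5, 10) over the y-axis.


Reflection across y-axis: (x, y) -> (-x, y)
(5, 10) -> (-5, 10)

(-5, 10)


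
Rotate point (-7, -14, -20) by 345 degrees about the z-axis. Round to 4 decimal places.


x' = -7*cos(345) - -14*sin(345) = -10.3849
y' = -7*sin(345) + -14*cos(345) = -11.7112
z' = -20

(-10.3849, -11.7112, -20)


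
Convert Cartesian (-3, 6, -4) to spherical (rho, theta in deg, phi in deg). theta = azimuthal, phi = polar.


rho = sqrt((-3)^2 + 6^2 + (-4)^2) = 7.8102
theta = atan2(6, -3) = 116.5651 deg
phi = acos(-4/7.8102) = 120.807 deg

rho = 7.8102, theta = 116.5651 deg, phi = 120.807 deg


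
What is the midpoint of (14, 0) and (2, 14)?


Midpoint = ((14+2)/2, (0+14)/2) = (8, 7)

(8, 7)


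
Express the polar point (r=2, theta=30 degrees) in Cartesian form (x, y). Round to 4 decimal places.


x = 2 * cos(30) = 1.7321
y = 2 * sin(30) = 1

(1.7321, 1)


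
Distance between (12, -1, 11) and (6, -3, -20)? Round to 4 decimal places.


d = sqrt((6-12)^2 + (-3--1)^2 + (-20-11)^2) = 31.6386

31.6386


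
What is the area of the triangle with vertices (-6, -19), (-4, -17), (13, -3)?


Area = |x1(y2-y3) + x2(y3-y1) + x3(y1-y2)| / 2
= |-6*(-17--3) + -4*(-3--19) + 13*(-19--17)| / 2
= 3

3


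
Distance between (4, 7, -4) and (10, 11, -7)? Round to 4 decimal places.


d = sqrt((10-4)^2 + (11-7)^2 + (-7--4)^2) = 7.8102

7.8102


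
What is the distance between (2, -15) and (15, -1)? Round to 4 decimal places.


d = sqrt((15-2)^2 + (-1--15)^2) = 19.105

19.105


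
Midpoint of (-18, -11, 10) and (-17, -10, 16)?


Midpoint = ((-18+-17)/2, (-11+-10)/2, (10+16)/2) = (-17.5, -10.5, 13)

(-17.5, -10.5, 13)


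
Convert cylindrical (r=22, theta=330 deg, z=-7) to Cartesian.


x = 22 * cos(330) = 19.0526
y = 22 * sin(330) = -11
z = -7

(19.0526, -11, -7)


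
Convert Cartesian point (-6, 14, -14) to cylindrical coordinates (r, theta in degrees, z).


r = sqrt((-6)^2 + 14^2) = 15.2315
theta = atan2(14, -6) = 113.1986 deg
z = -14

r = 15.2315, theta = 113.1986 deg, z = -14


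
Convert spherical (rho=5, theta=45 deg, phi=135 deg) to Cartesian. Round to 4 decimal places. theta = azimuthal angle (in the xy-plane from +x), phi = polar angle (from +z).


x = 5 * sin(135) * cos(45) = 2.5
y = 5 * sin(135) * sin(45) = 2.5
z = 5 * cos(135) = -3.5355

(2.5, 2.5, -3.5355)


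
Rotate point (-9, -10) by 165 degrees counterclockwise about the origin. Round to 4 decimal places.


x' = -9*cos(165) - -10*sin(165) = 11.2815
y' = -9*sin(165) + -10*cos(165) = 7.3299

(11.2815, 7.3299)


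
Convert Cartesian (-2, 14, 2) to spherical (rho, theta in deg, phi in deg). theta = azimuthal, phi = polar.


rho = sqrt((-2)^2 + 14^2 + 2^2) = 14.2829
theta = atan2(14, -2) = 98.1301 deg
phi = acos(2/14.2829) = 81.9505 deg

rho = 14.2829, theta = 98.1301 deg, phi = 81.9505 deg


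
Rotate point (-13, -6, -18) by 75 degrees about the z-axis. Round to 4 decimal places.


x' = -13*cos(75) - -6*sin(75) = 2.4309
y' = -13*sin(75) + -6*cos(75) = -14.11
z' = -18

(2.4309, -14.11, -18)


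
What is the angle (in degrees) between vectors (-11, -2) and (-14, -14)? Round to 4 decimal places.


dot = -11*-14 + -2*-14 = 182
|u| = 11.1803, |v| = 19.799
cos(angle) = 0.8222
angle = 34.6952 degrees

34.6952 degrees


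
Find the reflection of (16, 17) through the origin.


Reflection through origin: (x, y) -> (-x, -y)
(16, 17) -> (-16, -17)

(-16, -17)


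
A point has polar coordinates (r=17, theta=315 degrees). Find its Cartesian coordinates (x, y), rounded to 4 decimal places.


x = 17 * cos(315) = 12.0208
y = 17 * sin(315) = -12.0208

(12.0208, -12.0208)


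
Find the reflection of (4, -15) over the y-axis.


Reflection across y-axis: (x, y) -> (-x, y)
(4, -15) -> (-4, -15)

(-4, -15)


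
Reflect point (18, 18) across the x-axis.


Reflection across x-axis: (x, y) -> (x, -y)
(18, 18) -> (18, -18)

(18, -18)


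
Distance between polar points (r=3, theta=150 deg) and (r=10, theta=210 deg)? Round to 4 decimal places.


d = sqrt(r1^2 + r2^2 - 2*r1*r2*cos(t2-t1))
d = sqrt(3^2 + 10^2 - 2*3*10*cos(210-150)) = 8.8882

8.8882


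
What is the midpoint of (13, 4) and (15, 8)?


Midpoint = ((13+15)/2, (4+8)/2) = (14, 6)

(14, 6)


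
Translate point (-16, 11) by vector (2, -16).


Translation: (x+dx, y+dy) = (-16+2, 11+-16) = (-14, -5)

(-14, -5)


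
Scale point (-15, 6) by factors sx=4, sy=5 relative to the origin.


Scaling: (x*sx, y*sy) = (-15*4, 6*5) = (-60, 30)

(-60, 30)


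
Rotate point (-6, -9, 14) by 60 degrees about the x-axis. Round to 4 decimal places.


x' = -6
y' = -9*cos(60) - 14*sin(60) = -16.6244
z' = -9*sin(60) + 14*cos(60) = -0.7942

(-6, -16.6244, -0.7942)


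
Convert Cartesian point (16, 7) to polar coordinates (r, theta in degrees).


r = sqrt(16^2 + 7^2) = 17.4642
theta = atan2(7, 16) = 23.6294 degrees

r = 17.4642, theta = 23.6294 degrees


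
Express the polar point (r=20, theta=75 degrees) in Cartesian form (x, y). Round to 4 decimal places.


x = 20 * cos(75) = 5.1764
y = 20 * sin(75) = 19.3185

(5.1764, 19.3185)


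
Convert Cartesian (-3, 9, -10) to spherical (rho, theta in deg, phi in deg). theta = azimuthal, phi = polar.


rho = sqrt((-3)^2 + 9^2 + (-10)^2) = 13.784
theta = atan2(9, -3) = 108.4349 deg
phi = acos(-10/13.784) = 136.5085 deg

rho = 13.784, theta = 108.4349 deg, phi = 136.5085 deg


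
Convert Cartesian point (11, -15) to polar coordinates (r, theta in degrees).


r = sqrt(11^2 + (-15)^2) = 18.6011
theta = atan2(-15, 11) = 306.2538 degrees

r = 18.6011, theta = 306.2538 degrees


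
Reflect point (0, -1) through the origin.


Reflection through origin: (x, y) -> (-x, -y)
(0, -1) -> (0, 1)

(0, 1)


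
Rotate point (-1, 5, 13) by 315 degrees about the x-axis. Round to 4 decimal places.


x' = -1
y' = 5*cos(315) - 13*sin(315) = 12.7279
z' = 5*sin(315) + 13*cos(315) = 5.6569

(-1, 12.7279, 5.6569)


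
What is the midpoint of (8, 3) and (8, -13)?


Midpoint = ((8+8)/2, (3+-13)/2) = (8, -5)

(8, -5)


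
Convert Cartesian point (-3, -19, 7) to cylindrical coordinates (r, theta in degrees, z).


r = sqrt((-3)^2 + (-19)^2) = 19.2354
theta = atan2(-19, -3) = 261.0274 deg
z = 7

r = 19.2354, theta = 261.0274 deg, z = 7


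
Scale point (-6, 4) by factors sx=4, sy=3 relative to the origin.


Scaling: (x*sx, y*sy) = (-6*4, 4*3) = (-24, 12)

(-24, 12)


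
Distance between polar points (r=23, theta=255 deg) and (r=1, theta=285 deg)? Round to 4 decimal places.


d = sqrt(r1^2 + r2^2 - 2*r1*r2*cos(t2-t1))
d = sqrt(23^2 + 1^2 - 2*23*1*cos(285-255)) = 22.1396

22.1396


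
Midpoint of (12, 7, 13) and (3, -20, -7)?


Midpoint = ((12+3)/2, (7+-20)/2, (13+-7)/2) = (7.5, -6.5, 3)

(7.5, -6.5, 3)


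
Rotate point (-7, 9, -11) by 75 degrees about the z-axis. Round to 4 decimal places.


x' = -7*cos(75) - 9*sin(75) = -10.5051
y' = -7*sin(75) + 9*cos(75) = -4.4321
z' = -11

(-10.5051, -4.4321, -11)


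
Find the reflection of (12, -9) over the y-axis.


Reflection across y-axis: (x, y) -> (-x, y)
(12, -9) -> (-12, -9)

(-12, -9)


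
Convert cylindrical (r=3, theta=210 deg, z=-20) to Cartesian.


x = 3 * cos(210) = -2.5981
y = 3 * sin(210) = -1.5
z = -20

(-2.5981, -1.5, -20)


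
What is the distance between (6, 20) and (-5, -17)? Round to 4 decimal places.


d = sqrt((-5-6)^2 + (-17-20)^2) = 38.6005

38.6005


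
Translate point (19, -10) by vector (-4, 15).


Translation: (x+dx, y+dy) = (19+-4, -10+15) = (15, 5)

(15, 5)


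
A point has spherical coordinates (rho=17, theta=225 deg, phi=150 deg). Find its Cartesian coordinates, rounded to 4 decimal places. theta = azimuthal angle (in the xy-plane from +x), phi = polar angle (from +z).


x = 17 * sin(150) * cos(225) = -6.0104
y = 17 * sin(150) * sin(225) = -6.0104
z = 17 * cos(150) = -14.7224

(-6.0104, -6.0104, -14.7224)


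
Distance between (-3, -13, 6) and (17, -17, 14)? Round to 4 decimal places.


d = sqrt((17--3)^2 + (-17--13)^2 + (14-6)^2) = 21.9089

21.9089


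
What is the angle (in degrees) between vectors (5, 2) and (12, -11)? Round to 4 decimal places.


dot = 5*12 + 2*-11 = 38
|u| = 5.3852, |v| = 16.2788
cos(angle) = 0.4335
angle = 64.3119 degrees

64.3119 degrees


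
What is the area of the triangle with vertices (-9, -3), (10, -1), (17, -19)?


Area = |x1(y2-y3) + x2(y3-y1) + x3(y1-y2)| / 2
= |-9*(-1--19) + 10*(-19--3) + 17*(-3--1)| / 2
= 178

178


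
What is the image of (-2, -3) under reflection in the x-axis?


Reflection across x-axis: (x, y) -> (x, -y)
(-2, -3) -> (-2, 3)

(-2, 3)


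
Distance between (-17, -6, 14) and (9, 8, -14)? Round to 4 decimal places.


d = sqrt((9--17)^2 + (8--6)^2 + (-14-14)^2) = 40.694

40.694


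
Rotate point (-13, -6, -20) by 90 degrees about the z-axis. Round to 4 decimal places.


x' = -13*cos(90) - -6*sin(90) = 6
y' = -13*sin(90) + -6*cos(90) = -13
z' = -20

(6, -13, -20)


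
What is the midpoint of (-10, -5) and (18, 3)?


Midpoint = ((-10+18)/2, (-5+3)/2) = (4, -1)

(4, -1)


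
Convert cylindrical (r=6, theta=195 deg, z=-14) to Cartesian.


x = 6 * cos(195) = -5.7956
y = 6 * sin(195) = -1.5529
z = -14

(-5.7956, -1.5529, -14)


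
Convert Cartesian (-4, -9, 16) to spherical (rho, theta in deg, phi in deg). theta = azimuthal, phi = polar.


rho = sqrt((-4)^2 + (-9)^2 + 16^2) = 18.7883
theta = atan2(-9, -4) = 246.0375 deg
phi = acos(16/18.7883) = 31.6145 deg

rho = 18.7883, theta = 246.0375 deg, phi = 31.6145 deg


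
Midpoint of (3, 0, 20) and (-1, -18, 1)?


Midpoint = ((3+-1)/2, (0+-18)/2, (20+1)/2) = (1, -9, 10.5)

(1, -9, 10.5)


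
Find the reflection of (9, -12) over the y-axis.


Reflection across y-axis: (x, y) -> (-x, y)
(9, -12) -> (-9, -12)

(-9, -12)


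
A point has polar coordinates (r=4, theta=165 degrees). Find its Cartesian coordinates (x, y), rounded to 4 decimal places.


x = 4 * cos(165) = -3.8637
y = 4 * sin(165) = 1.0353

(-3.8637, 1.0353)


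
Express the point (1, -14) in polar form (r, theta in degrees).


r = sqrt(1^2 + (-14)^2) = 14.0357
theta = atan2(-14, 1) = 274.0856 degrees

r = 14.0357, theta = 274.0856 degrees


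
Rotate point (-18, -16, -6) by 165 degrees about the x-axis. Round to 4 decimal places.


x' = -18
y' = -16*cos(165) - -6*sin(165) = 17.0077
z' = -16*sin(165) + -6*cos(165) = 1.6545

(-18, 17.0077, 1.6545)


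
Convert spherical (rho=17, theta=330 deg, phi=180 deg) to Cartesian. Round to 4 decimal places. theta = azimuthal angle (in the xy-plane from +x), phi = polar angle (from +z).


x = 17 * sin(180) * cos(330) = 0
y = 17 * sin(180) * sin(330) = 0
z = 17 * cos(180) = -17

(0, 0, -17)


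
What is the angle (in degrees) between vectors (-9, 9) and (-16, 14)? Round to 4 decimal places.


dot = -9*-16 + 9*14 = 270
|u| = 12.7279, |v| = 21.2603
cos(angle) = 0.9978
angle = 3.8141 degrees

3.8141 degrees


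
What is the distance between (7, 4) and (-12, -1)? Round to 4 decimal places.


d = sqrt((-12-7)^2 + (-1-4)^2) = 19.6469

19.6469


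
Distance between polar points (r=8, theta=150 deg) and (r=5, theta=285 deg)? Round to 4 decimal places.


d = sqrt(r1^2 + r2^2 - 2*r1*r2*cos(t2-t1))
d = sqrt(8^2 + 5^2 - 2*8*5*cos(285-150)) = 12.0652

12.0652


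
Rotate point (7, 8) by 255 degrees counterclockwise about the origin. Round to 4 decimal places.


x' = 7*cos(255) - 8*sin(255) = 5.9157
y' = 7*sin(255) + 8*cos(255) = -8.832

(5.9157, -8.832)


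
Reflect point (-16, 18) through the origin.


Reflection through origin: (x, y) -> (-x, -y)
(-16, 18) -> (16, -18)

(16, -18)


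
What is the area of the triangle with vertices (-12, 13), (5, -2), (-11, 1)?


Area = |x1(y2-y3) + x2(y3-y1) + x3(y1-y2)| / 2
= |-12*(-2-1) + 5*(1-13) + -11*(13--2)| / 2
= 94.5

94.5


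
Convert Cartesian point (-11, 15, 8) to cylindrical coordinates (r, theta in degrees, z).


r = sqrt((-11)^2 + 15^2) = 18.6011
theta = atan2(15, -11) = 126.2538 deg
z = 8

r = 18.6011, theta = 126.2538 deg, z = 8


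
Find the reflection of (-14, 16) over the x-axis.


Reflection across x-axis: (x, y) -> (x, -y)
(-14, 16) -> (-14, -16)

(-14, -16)


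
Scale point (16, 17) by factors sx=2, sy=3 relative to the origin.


Scaling: (x*sx, y*sy) = (16*2, 17*3) = (32, 51)

(32, 51)


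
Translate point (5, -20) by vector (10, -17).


Translation: (x+dx, y+dy) = (5+10, -20+-17) = (15, -37)

(15, -37)


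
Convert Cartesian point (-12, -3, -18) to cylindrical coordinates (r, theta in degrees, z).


r = sqrt((-12)^2 + (-3)^2) = 12.3693
theta = atan2(-3, -12) = 194.0362 deg
z = -18

r = 12.3693, theta = 194.0362 deg, z = -18


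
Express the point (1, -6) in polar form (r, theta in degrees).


r = sqrt(1^2 + (-6)^2) = 6.0828
theta = atan2(-6, 1) = 279.4623 degrees

r = 6.0828, theta = 279.4623 degrees


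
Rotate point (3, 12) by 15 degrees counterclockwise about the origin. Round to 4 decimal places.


x' = 3*cos(15) - 12*sin(15) = -0.2081
y' = 3*sin(15) + 12*cos(15) = 12.3676

(-0.2081, 12.3676)


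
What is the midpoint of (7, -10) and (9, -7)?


Midpoint = ((7+9)/2, (-10+-7)/2) = (8, -8.5)

(8, -8.5)


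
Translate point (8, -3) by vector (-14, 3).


Translation: (x+dx, y+dy) = (8+-14, -3+3) = (-6, 0)

(-6, 0)


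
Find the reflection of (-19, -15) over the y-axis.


Reflection across y-axis: (x, y) -> (-x, y)
(-19, -15) -> (19, -15)

(19, -15)


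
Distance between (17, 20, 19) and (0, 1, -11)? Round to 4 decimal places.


d = sqrt((0-17)^2 + (1-20)^2 + (-11-19)^2) = 39.37

39.37


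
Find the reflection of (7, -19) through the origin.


Reflection through origin: (x, y) -> (-x, -y)
(7, -19) -> (-7, 19)

(-7, 19)


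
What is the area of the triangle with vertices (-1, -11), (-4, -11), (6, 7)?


Area = |x1(y2-y3) + x2(y3-y1) + x3(y1-y2)| / 2
= |-1*(-11-7) + -4*(7--11) + 6*(-11--11)| / 2
= 27

27


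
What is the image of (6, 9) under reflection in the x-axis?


Reflection across x-axis: (x, y) -> (x, -y)
(6, 9) -> (6, -9)

(6, -9)


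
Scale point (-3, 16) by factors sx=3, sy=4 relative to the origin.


Scaling: (x*sx, y*sy) = (-3*3, 16*4) = (-9, 64)

(-9, 64)


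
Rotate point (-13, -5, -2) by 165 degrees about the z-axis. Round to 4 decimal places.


x' = -13*cos(165) - -5*sin(165) = 13.8511
y' = -13*sin(165) + -5*cos(165) = 1.465
z' = -2

(13.8511, 1.465, -2)


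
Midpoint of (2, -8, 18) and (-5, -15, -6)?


Midpoint = ((2+-5)/2, (-8+-15)/2, (18+-6)/2) = (-1.5, -11.5, 6)

(-1.5, -11.5, 6)


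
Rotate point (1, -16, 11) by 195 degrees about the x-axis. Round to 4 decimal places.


x' = 1
y' = -16*cos(195) - 11*sin(195) = 18.3018
z' = -16*sin(195) + 11*cos(195) = -6.4841

(1, 18.3018, -6.4841)


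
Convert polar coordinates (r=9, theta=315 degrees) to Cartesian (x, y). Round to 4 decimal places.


x = 9 * cos(315) = 6.364
y = 9 * sin(315) = -6.364

(6.364, -6.364)


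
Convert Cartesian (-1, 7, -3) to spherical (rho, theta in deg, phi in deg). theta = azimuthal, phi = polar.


rho = sqrt((-1)^2 + 7^2 + (-3)^2) = 7.6811
theta = atan2(7, -1) = 98.1301 deg
phi = acos(-3/7.6811) = 112.9898 deg

rho = 7.6811, theta = 98.1301 deg, phi = 112.9898 deg


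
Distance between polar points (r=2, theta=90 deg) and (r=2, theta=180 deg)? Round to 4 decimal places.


d = sqrt(r1^2 + r2^2 - 2*r1*r2*cos(t2-t1))
d = sqrt(2^2 + 2^2 - 2*2*2*cos(180-90)) = 2.8284

2.8284


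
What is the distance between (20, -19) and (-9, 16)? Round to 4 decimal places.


d = sqrt((-9-20)^2 + (16--19)^2) = 45.4533

45.4533


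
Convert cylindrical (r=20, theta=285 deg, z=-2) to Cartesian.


x = 20 * cos(285) = 5.1764
y = 20 * sin(285) = -19.3185
z = -2

(5.1764, -19.3185, -2)


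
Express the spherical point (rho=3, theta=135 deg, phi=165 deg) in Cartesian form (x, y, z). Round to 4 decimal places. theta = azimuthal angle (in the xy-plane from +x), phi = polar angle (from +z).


x = 3 * sin(165) * cos(135) = -0.549
y = 3 * sin(165) * sin(135) = 0.549
z = 3 * cos(165) = -2.8978

(-0.549, 0.549, -2.8978)


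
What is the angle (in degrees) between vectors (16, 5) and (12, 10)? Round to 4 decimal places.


dot = 16*12 + 5*10 = 242
|u| = 16.7631, |v| = 15.6205
cos(angle) = 0.9242
angle = 22.4515 degrees

22.4515 degrees


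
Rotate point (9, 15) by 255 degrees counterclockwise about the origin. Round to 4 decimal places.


x' = 9*cos(255) - 15*sin(255) = 12.1595
y' = 9*sin(255) + 15*cos(255) = -12.5756

(12.1595, -12.5756)


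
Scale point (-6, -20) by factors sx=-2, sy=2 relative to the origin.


Scaling: (x*sx, y*sy) = (-6*-2, -20*2) = (12, -40)

(12, -40)


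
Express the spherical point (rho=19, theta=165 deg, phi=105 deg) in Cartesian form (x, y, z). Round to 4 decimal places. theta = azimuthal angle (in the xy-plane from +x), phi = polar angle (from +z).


x = 19 * sin(105) * cos(165) = -17.7272
y = 19 * sin(105) * sin(165) = 4.75
z = 19 * cos(105) = -4.9176

(-17.7272, 4.75, -4.9176)


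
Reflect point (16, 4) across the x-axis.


Reflection across x-axis: (x, y) -> (x, -y)
(16, 4) -> (16, -4)

(16, -4)


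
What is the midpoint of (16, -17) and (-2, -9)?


Midpoint = ((16+-2)/2, (-17+-9)/2) = (7, -13)

(7, -13)


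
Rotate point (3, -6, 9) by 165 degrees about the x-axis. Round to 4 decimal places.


x' = 3
y' = -6*cos(165) - 9*sin(165) = 3.4662
z' = -6*sin(165) + 9*cos(165) = -10.2462

(3, 3.4662, -10.2462)


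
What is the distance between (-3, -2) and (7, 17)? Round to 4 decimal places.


d = sqrt((7--3)^2 + (17--2)^2) = 21.4709

21.4709


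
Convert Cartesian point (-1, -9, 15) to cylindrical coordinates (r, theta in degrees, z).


r = sqrt((-1)^2 + (-9)^2) = 9.0554
theta = atan2(-9, -1) = 263.6598 deg
z = 15

r = 9.0554, theta = 263.6598 deg, z = 15


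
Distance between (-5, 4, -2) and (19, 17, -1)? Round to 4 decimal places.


d = sqrt((19--5)^2 + (17-4)^2 + (-1--2)^2) = 27.313

27.313


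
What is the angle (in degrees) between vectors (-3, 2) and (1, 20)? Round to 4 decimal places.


dot = -3*1 + 2*20 = 37
|u| = 3.6056, |v| = 20.025
cos(angle) = 0.5125
angle = 59.1723 degrees

59.1723 degrees


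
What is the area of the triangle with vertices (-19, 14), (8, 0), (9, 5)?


Area = |x1(y2-y3) + x2(y3-y1) + x3(y1-y2)| / 2
= |-19*(0-5) + 8*(5-14) + 9*(14-0)| / 2
= 74.5

74.5


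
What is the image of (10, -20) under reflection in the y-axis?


Reflection across y-axis: (x, y) -> (-x, y)
(10, -20) -> (-10, -20)

(-10, -20)


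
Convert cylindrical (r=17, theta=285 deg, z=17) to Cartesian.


x = 17 * cos(285) = 4.3999
y = 17 * sin(285) = -16.4207
z = 17

(4.3999, -16.4207, 17)


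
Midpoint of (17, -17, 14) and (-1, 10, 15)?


Midpoint = ((17+-1)/2, (-17+10)/2, (14+15)/2) = (8, -3.5, 14.5)

(8, -3.5, 14.5)


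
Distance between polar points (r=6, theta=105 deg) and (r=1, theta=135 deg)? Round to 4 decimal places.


d = sqrt(r1^2 + r2^2 - 2*r1*r2*cos(t2-t1))
d = sqrt(6^2 + 1^2 - 2*6*1*cos(135-105)) = 5.1583

5.1583


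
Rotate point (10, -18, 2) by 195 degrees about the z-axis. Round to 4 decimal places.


x' = 10*cos(195) - -18*sin(195) = -14.318
y' = 10*sin(195) + -18*cos(195) = 14.7985
z' = 2

(-14.318, 14.7985, 2)


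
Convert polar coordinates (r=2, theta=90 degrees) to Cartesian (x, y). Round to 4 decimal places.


x = 2 * cos(90) = 0
y = 2 * sin(90) = 2

(0, 2)


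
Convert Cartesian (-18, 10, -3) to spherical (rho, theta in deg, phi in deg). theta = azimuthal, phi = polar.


rho = sqrt((-18)^2 + 10^2 + (-3)^2) = 20.8087
theta = atan2(10, -18) = 150.9454 deg
phi = acos(-3/20.8087) = 98.2893 deg

rho = 20.8087, theta = 150.9454 deg, phi = 98.2893 deg


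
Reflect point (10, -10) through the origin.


Reflection through origin: (x, y) -> (-x, -y)
(10, -10) -> (-10, 10)

(-10, 10)


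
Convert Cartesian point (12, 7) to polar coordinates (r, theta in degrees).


r = sqrt(12^2 + 7^2) = 13.8924
theta = atan2(7, 12) = 30.2564 degrees

r = 13.8924, theta = 30.2564 degrees


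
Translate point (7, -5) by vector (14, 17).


Translation: (x+dx, y+dy) = (7+14, -5+17) = (21, 12)

(21, 12)


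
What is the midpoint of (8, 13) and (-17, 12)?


Midpoint = ((8+-17)/2, (13+12)/2) = (-4.5, 12.5)

(-4.5, 12.5)


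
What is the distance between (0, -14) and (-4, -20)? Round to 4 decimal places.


d = sqrt((-4-0)^2 + (-20--14)^2) = 7.2111

7.2111


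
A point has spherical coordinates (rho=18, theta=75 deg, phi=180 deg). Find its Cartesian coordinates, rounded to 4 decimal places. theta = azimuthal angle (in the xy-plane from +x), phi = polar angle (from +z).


x = 18 * sin(180) * cos(75) = 0
y = 18 * sin(180) * sin(75) = 0
z = 18 * cos(180) = -18

(0, 0, -18)


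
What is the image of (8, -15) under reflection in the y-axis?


Reflection across y-axis: (x, y) -> (-x, y)
(8, -15) -> (-8, -15)

(-8, -15)


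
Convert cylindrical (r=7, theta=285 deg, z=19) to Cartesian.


x = 7 * cos(285) = 1.8117
y = 7 * sin(285) = -6.7615
z = 19

(1.8117, -6.7615, 19)


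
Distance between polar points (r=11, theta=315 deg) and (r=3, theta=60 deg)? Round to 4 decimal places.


d = sqrt(r1^2 + r2^2 - 2*r1*r2*cos(t2-t1))
d = sqrt(11^2 + 3^2 - 2*11*3*cos(60-315)) = 12.1277

12.1277


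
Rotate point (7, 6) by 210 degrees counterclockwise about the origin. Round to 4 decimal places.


x' = 7*cos(210) - 6*sin(210) = -3.0622
y' = 7*sin(210) + 6*cos(210) = -8.6962

(-3.0622, -8.6962)


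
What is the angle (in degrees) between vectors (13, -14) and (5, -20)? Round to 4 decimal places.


dot = 13*5 + -14*-20 = 345
|u| = 19.105, |v| = 20.6155
cos(angle) = 0.8759
angle = 28.8427 degrees

28.8427 degrees


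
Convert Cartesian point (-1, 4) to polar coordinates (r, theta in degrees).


r = sqrt((-1)^2 + 4^2) = 4.1231
theta = atan2(4, -1) = 104.0362 degrees

r = 4.1231, theta = 104.0362 degrees


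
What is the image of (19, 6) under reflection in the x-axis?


Reflection across x-axis: (x, y) -> (x, -y)
(19, 6) -> (19, -6)

(19, -6)


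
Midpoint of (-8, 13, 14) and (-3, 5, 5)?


Midpoint = ((-8+-3)/2, (13+5)/2, (14+5)/2) = (-5.5, 9, 9.5)

(-5.5, 9, 9.5)


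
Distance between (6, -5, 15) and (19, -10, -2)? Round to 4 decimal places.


d = sqrt((19-6)^2 + (-10--5)^2 + (-2-15)^2) = 21.9773

21.9773


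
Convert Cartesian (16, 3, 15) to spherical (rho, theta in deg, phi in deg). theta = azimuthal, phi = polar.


rho = sqrt(16^2 + 3^2 + 15^2) = 22.1359
theta = atan2(3, 16) = 10.6197 deg
phi = acos(15/22.1359) = 47.3412 deg

rho = 22.1359, theta = 10.6197 deg, phi = 47.3412 deg


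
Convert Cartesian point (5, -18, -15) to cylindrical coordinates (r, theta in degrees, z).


r = sqrt(5^2 + (-18)^2) = 18.6815
theta = atan2(-18, 5) = 285.5241 deg
z = -15

r = 18.6815, theta = 285.5241 deg, z = -15


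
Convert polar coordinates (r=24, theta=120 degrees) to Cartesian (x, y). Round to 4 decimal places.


x = 24 * cos(120) = -12
y = 24 * sin(120) = 20.7846

(-12, 20.7846)


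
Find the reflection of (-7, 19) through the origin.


Reflection through origin: (x, y) -> (-x, -y)
(-7, 19) -> (7, -19)

(7, -19)


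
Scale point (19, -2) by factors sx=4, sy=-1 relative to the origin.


Scaling: (x*sx, y*sy) = (19*4, -2*-1) = (76, 2)

(76, 2)


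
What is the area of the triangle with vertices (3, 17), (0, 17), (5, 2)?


Area = |x1(y2-y3) + x2(y3-y1) + x3(y1-y2)| / 2
= |3*(17-2) + 0*(2-17) + 5*(17-17)| / 2
= 22.5

22.5


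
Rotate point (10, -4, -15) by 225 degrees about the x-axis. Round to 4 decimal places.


x' = 10
y' = -4*cos(225) - -15*sin(225) = -7.7782
z' = -4*sin(225) + -15*cos(225) = 13.435

(10, -7.7782, 13.435)


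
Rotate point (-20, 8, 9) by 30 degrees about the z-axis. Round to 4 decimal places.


x' = -20*cos(30) - 8*sin(30) = -21.3205
y' = -20*sin(30) + 8*cos(30) = -3.0718
z' = 9

(-21.3205, -3.0718, 9)


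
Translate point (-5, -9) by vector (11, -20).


Translation: (x+dx, y+dy) = (-5+11, -9+-20) = (6, -29)

(6, -29)


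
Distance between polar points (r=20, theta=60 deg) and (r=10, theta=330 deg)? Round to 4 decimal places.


d = sqrt(r1^2 + r2^2 - 2*r1*r2*cos(t2-t1))
d = sqrt(20^2 + 10^2 - 2*20*10*cos(330-60)) = 22.3607

22.3607


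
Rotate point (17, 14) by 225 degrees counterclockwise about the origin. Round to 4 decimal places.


x' = 17*cos(225) - 14*sin(225) = -2.1213
y' = 17*sin(225) + 14*cos(225) = -21.9203

(-2.1213, -21.9203)


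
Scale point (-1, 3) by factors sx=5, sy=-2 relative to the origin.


Scaling: (x*sx, y*sy) = (-1*5, 3*-2) = (-5, -6)

(-5, -6)


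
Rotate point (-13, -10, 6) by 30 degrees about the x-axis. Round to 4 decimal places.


x' = -13
y' = -10*cos(30) - 6*sin(30) = -11.6603
z' = -10*sin(30) + 6*cos(30) = 0.1962

(-13, -11.6603, 0.1962)


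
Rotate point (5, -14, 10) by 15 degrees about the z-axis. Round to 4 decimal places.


x' = 5*cos(15) - -14*sin(15) = 8.4531
y' = 5*sin(15) + -14*cos(15) = -12.2289
z' = 10

(8.4531, -12.2289, 10)


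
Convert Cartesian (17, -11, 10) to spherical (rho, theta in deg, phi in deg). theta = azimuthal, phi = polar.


rho = sqrt(17^2 + (-11)^2 + 10^2) = 22.5832
theta = atan2(-11, 17) = 327.0948 deg
phi = acos(10/22.5832) = 63.7169 deg

rho = 22.5832, theta = 327.0948 deg, phi = 63.7169 deg


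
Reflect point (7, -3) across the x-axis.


Reflection across x-axis: (x, y) -> (x, -y)
(7, -3) -> (7, 3)

(7, 3)


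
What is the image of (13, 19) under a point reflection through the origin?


Reflection through origin: (x, y) -> (-x, -y)
(13, 19) -> (-13, -19)

(-13, -19)


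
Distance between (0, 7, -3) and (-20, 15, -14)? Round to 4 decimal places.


d = sqrt((-20-0)^2 + (15-7)^2 + (-14--3)^2) = 24.1868

24.1868


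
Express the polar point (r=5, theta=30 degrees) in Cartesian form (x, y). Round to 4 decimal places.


x = 5 * cos(30) = 4.3301
y = 5 * sin(30) = 2.5

(4.3301, 2.5)


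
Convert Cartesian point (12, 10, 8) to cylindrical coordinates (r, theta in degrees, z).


r = sqrt(12^2 + 10^2) = 15.6205
theta = atan2(10, 12) = 39.8056 deg
z = 8

r = 15.6205, theta = 39.8056 deg, z = 8


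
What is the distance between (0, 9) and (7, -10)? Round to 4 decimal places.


d = sqrt((7-0)^2 + (-10-9)^2) = 20.2485

20.2485


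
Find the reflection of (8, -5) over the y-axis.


Reflection across y-axis: (x, y) -> (-x, y)
(8, -5) -> (-8, -5)

(-8, -5)


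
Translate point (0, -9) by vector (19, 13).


Translation: (x+dx, y+dy) = (0+19, -9+13) = (19, 4)

(19, 4)


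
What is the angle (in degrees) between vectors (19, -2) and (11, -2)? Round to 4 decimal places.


dot = 19*11 + -2*-2 = 213
|u| = 19.105, |v| = 11.1803
cos(angle) = 0.9972
angle = 4.2958 degrees

4.2958 degrees


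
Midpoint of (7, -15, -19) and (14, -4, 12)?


Midpoint = ((7+14)/2, (-15+-4)/2, (-19+12)/2) = (10.5, -9.5, -3.5)

(10.5, -9.5, -3.5)


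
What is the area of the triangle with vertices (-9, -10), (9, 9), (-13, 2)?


Area = |x1(y2-y3) + x2(y3-y1) + x3(y1-y2)| / 2
= |-9*(9-2) + 9*(2--10) + -13*(-10-9)| / 2
= 146

146


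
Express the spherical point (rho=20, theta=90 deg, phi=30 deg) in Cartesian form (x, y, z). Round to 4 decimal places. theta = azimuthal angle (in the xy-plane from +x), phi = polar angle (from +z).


x = 20 * sin(30) * cos(90) = 0
y = 20 * sin(30) * sin(90) = 10
z = 20 * cos(30) = 17.3205

(0, 10, 17.3205)


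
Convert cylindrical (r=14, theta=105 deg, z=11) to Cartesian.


x = 14 * cos(105) = -3.6235
y = 14 * sin(105) = 13.523
z = 11

(-3.6235, 13.523, 11)


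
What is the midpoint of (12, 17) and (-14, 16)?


Midpoint = ((12+-14)/2, (17+16)/2) = (-1, 16.5)

(-1, 16.5)


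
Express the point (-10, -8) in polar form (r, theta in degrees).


r = sqrt((-10)^2 + (-8)^2) = 12.8062
theta = atan2(-8, -10) = 218.6598 degrees

r = 12.8062, theta = 218.6598 degrees


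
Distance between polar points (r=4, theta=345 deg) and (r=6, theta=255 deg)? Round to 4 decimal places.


d = sqrt(r1^2 + r2^2 - 2*r1*r2*cos(t2-t1))
d = sqrt(4^2 + 6^2 - 2*4*6*cos(255-345)) = 7.2111

7.2111


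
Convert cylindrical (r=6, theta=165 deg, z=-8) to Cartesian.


x = 6 * cos(165) = -5.7956
y = 6 * sin(165) = 1.5529
z = -8

(-5.7956, 1.5529, -8)


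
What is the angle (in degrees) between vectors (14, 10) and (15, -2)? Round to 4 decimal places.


dot = 14*15 + 10*-2 = 190
|u| = 17.2047, |v| = 15.1327
cos(angle) = 0.7298
angle = 43.1323 degrees

43.1323 degrees


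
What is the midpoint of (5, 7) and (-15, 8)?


Midpoint = ((5+-15)/2, (7+8)/2) = (-5, 7.5)

(-5, 7.5)


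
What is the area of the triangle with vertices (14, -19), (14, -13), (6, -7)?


Area = |x1(y2-y3) + x2(y3-y1) + x3(y1-y2)| / 2
= |14*(-13--7) + 14*(-7--19) + 6*(-19--13)| / 2
= 24

24


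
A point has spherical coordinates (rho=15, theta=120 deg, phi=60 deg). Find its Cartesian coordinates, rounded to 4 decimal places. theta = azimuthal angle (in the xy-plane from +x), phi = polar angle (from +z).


x = 15 * sin(60) * cos(120) = -6.4952
y = 15 * sin(60) * sin(120) = 11.25
z = 15 * cos(60) = 7.5

(-6.4952, 11.25, 7.5)


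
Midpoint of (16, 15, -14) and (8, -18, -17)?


Midpoint = ((16+8)/2, (15+-18)/2, (-14+-17)/2) = (12, -1.5, -15.5)

(12, -1.5, -15.5)


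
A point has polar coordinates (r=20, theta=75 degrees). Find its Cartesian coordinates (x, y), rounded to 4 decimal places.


x = 20 * cos(75) = 5.1764
y = 20 * sin(75) = 19.3185

(5.1764, 19.3185)


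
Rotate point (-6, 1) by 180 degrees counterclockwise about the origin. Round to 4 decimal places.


x' = -6*cos(180) - 1*sin(180) = 6
y' = -6*sin(180) + 1*cos(180) = -1

(6, -1)


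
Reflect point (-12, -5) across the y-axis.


Reflection across y-axis: (x, y) -> (-x, y)
(-12, -5) -> (12, -5)

(12, -5)


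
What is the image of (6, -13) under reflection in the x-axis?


Reflection across x-axis: (x, y) -> (x, -y)
(6, -13) -> (6, 13)

(6, 13)


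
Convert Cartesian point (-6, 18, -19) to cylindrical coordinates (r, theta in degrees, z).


r = sqrt((-6)^2 + 18^2) = 18.9737
theta = atan2(18, -6) = 108.4349 deg
z = -19

r = 18.9737, theta = 108.4349 deg, z = -19


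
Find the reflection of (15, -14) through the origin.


Reflection through origin: (x, y) -> (-x, -y)
(15, -14) -> (-15, 14)

(-15, 14)


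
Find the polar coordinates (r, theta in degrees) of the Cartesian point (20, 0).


r = sqrt(20^2 + 0^2) = 20
theta = atan2(0, 20) = 0 degrees

r = 20, theta = 0 degrees


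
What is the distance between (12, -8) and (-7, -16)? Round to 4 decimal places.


d = sqrt((-7-12)^2 + (-16--8)^2) = 20.6155

20.6155


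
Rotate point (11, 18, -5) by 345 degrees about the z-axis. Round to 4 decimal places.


x' = 11*cos(345) - 18*sin(345) = 15.2839
y' = 11*sin(345) + 18*cos(345) = 14.5397
z' = -5

(15.2839, 14.5397, -5)


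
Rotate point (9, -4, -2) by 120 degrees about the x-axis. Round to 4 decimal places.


x' = 9
y' = -4*cos(120) - -2*sin(120) = 3.7321
z' = -4*sin(120) + -2*cos(120) = -2.4641

(9, 3.7321, -2.4641)


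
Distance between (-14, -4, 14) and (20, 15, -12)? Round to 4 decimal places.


d = sqrt((20--14)^2 + (15--4)^2 + (-12-14)^2) = 46.8295

46.8295


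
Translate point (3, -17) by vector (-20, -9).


Translation: (x+dx, y+dy) = (3+-20, -17+-9) = (-17, -26)

(-17, -26)


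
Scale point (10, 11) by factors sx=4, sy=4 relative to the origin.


Scaling: (x*sx, y*sy) = (10*4, 11*4) = (40, 44)

(40, 44)


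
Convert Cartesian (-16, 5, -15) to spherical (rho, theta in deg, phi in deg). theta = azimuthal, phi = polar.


rho = sqrt((-16)^2 + 5^2 + (-15)^2) = 22.4944
theta = atan2(5, -16) = 162.646 deg
phi = acos(-15/22.4944) = 131.823 deg

rho = 22.4944, theta = 162.646 deg, phi = 131.823 deg


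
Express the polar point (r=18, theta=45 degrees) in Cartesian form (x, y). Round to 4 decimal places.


x = 18 * cos(45) = 12.7279
y = 18 * sin(45) = 12.7279

(12.7279, 12.7279)


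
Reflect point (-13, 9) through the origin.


Reflection through origin: (x, y) -> (-x, -y)
(-13, 9) -> (13, -9)

(13, -9)


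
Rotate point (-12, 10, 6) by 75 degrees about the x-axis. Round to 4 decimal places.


x' = -12
y' = 10*cos(75) - 6*sin(75) = -3.2074
z' = 10*sin(75) + 6*cos(75) = 11.2122

(-12, -3.2074, 11.2122)


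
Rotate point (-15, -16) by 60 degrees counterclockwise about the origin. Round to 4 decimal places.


x' = -15*cos(60) - -16*sin(60) = 6.3564
y' = -15*sin(60) + -16*cos(60) = -20.9904

(6.3564, -20.9904)


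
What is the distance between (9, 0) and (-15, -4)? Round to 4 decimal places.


d = sqrt((-15-9)^2 + (-4-0)^2) = 24.3311

24.3311


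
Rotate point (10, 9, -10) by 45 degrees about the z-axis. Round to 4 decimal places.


x' = 10*cos(45) - 9*sin(45) = 0.7071
y' = 10*sin(45) + 9*cos(45) = 13.435
z' = -10

(0.7071, 13.435, -10)


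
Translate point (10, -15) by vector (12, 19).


Translation: (x+dx, y+dy) = (10+12, -15+19) = (22, 4)

(22, 4)


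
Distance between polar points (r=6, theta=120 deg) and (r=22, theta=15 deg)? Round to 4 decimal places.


d = sqrt(r1^2 + r2^2 - 2*r1*r2*cos(t2-t1))
d = sqrt(6^2 + 22^2 - 2*6*22*cos(15-120)) = 24.2555

24.2555
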